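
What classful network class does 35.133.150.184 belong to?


First octet: 35
Binary: 00100011
0xxxxxxx -> Class A (1-126)
Class A, default mask 255.0.0.0 (/8)


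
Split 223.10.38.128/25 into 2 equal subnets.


New prefix = 25 + 1 = 26
Each subnet has 64 addresses
  223.10.38.128/26
  223.10.38.192/26
Subnets: 223.10.38.128/26, 223.10.38.192/26


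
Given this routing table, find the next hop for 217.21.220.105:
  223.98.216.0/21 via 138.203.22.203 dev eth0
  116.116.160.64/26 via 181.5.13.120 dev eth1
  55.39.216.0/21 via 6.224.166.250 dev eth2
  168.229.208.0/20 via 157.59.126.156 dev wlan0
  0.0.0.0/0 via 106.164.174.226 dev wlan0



Longest prefix match for 217.21.220.105:
  /21 223.98.216.0: no
  /26 116.116.160.64: no
  /21 55.39.216.0: no
  /20 168.229.208.0: no
  /0 0.0.0.0: MATCH
Selected: next-hop 106.164.174.226 via wlan0 (matched /0)


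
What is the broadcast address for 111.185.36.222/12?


Network: 111.176.0.0/12
Host bits = 20
Set all host bits to 1:
Broadcast: 111.191.255.255


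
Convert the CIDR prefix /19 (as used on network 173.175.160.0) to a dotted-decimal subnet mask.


/19 means 19 network bits, 13 host bits
Binary: 11111111111111111110000000000000
Mask: 255.255.224.0


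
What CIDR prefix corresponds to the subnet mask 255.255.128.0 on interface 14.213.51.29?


Binary: 11111111.11111111.10000000.00000000
Count leading 1s
Prefix: /17


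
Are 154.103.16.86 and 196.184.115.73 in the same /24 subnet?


Mask: 255.255.255.0
154.103.16.86 AND mask = 154.103.16.0
196.184.115.73 AND mask = 196.184.115.0
No, different subnets (154.103.16.0 vs 196.184.115.0)


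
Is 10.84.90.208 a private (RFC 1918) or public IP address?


RFC 1918 private ranges:
  10.0.0.0/8 (10.0.0.0 - 10.255.255.255)
  172.16.0.0/12 (172.16.0.0 - 172.31.255.255)
  192.168.0.0/16 (192.168.0.0 - 192.168.255.255)
Private (in 10.0.0.0/8)


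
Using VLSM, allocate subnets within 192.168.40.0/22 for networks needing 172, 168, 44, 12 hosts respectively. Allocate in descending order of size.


172 hosts -> /24 (254 usable): 192.168.40.0/24
168 hosts -> /24 (254 usable): 192.168.41.0/24
44 hosts -> /26 (62 usable): 192.168.42.0/26
12 hosts -> /28 (14 usable): 192.168.42.64/28
Allocation: 192.168.40.0/24 (172 hosts, 254 usable); 192.168.41.0/24 (168 hosts, 254 usable); 192.168.42.0/26 (44 hosts, 62 usable); 192.168.42.64/28 (12 hosts, 14 usable)


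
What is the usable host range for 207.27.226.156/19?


Network: 207.27.224.0
Broadcast: 207.27.255.255
First usable = network + 1
Last usable = broadcast - 1
Range: 207.27.224.1 to 207.27.255.254


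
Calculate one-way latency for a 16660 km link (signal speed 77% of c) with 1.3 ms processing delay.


Speed = 0.77 * 3e5 km/s = 231000 km/s
Propagation delay = 16660 / 231000 = 0.0721 s = 72.1212 ms
Processing delay = 1.3 ms
Total one-way latency = 73.4212 ms


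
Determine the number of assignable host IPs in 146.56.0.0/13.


Host bits = 32 - 13 = 19
Total addresses = 2^19 = 524288
Usable = total - 2 (network and broadcast)
Usable hosts: 524286


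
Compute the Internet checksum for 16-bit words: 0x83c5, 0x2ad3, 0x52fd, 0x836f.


Sum all words (with carry folding):
+ 0x83c5 = 0x83c5
+ 0x2ad3 = 0xae98
+ 0x52fd = 0x0196
+ 0x836f = 0x8505
One's complement: ~0x8505
Checksum = 0x7afa


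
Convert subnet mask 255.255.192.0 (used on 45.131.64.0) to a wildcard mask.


Subnet mask: 255.255.192.0
Wildcard = 255.255.255.255 - subnet mask
255 - 255 = 0
255 - 255 = 0
255 - 192 = 63
255 - 0 = 255
Wildcard: 0.0.63.255


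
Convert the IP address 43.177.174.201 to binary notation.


43 = 00101011
177 = 10110001
174 = 10101110
201 = 11001001
Binary: 00101011.10110001.10101110.11001001


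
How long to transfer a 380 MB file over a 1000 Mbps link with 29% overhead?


Effective throughput = 1000 * (1 - 29/100) = 710 Mbps
File size in Mb = 380 * 8 = 3040 Mb
Time = 3040 / 710
Time = 4.2817 seconds


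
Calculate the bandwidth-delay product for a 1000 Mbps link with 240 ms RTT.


BDP = bandwidth * RTT
= 1000 Mbps * 240 ms
= 1000 * 1e6 * 240 / 1000 bits
= 240000000 bits
= 30000000 bytes
= 29296.875 KB
BDP = 240000000 bits (30000000 bytes)


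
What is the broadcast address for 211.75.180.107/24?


Network: 211.75.180.0/24
Host bits = 8
Set all host bits to 1:
Broadcast: 211.75.180.255


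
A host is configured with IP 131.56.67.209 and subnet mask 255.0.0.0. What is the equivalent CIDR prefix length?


Binary: 11111111.00000000.00000000.00000000
Count leading 1s
Prefix: /8


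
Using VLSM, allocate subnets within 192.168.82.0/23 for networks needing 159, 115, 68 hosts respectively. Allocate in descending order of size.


159 hosts -> /24 (254 usable): 192.168.82.0/24
115 hosts -> /25 (126 usable): 192.168.83.0/25
68 hosts -> /25 (126 usable): 192.168.83.128/25
Allocation: 192.168.82.0/24 (159 hosts, 254 usable); 192.168.83.0/25 (115 hosts, 126 usable); 192.168.83.128/25 (68 hosts, 126 usable)


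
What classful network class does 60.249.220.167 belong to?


First octet: 60
Binary: 00111100
0xxxxxxx -> Class A (1-126)
Class A, default mask 255.0.0.0 (/8)


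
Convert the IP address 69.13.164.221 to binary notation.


69 = 01000101
13 = 00001101
164 = 10100100
221 = 11011101
Binary: 01000101.00001101.10100100.11011101


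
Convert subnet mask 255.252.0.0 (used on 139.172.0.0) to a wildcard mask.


Subnet mask: 255.252.0.0
Wildcard = 255.255.255.255 - subnet mask
255 - 255 = 0
255 - 252 = 3
255 - 0 = 255
255 - 0 = 255
Wildcard: 0.3.255.255


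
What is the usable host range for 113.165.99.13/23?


Network: 113.165.98.0
Broadcast: 113.165.99.255
First usable = network + 1
Last usable = broadcast - 1
Range: 113.165.98.1 to 113.165.99.254


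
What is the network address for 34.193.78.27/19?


IP:   00100010.11000001.01001110.00011011
Mask: 11111111.11111111.11100000.00000000
AND operation:
Net:  00100010.11000001.01000000.00000000
Network: 34.193.64.0/19


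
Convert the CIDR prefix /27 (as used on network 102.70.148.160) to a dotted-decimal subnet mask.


/27 means 27 network bits, 5 host bits
Binary: 11111111111111111111111111100000
Mask: 255.255.255.224


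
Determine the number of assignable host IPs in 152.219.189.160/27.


Host bits = 32 - 27 = 5
Total addresses = 2^5 = 32
Usable = total - 2 (network and broadcast)
Usable hosts: 30


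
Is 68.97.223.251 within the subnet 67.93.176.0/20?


Subnet network: 67.93.176.0
Test IP AND mask: 68.97.208.0
No, 68.97.223.251 is not in 67.93.176.0/20


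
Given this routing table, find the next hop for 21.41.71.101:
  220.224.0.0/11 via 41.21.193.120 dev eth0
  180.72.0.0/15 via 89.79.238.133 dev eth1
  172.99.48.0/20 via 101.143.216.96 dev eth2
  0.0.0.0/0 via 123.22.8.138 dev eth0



Longest prefix match for 21.41.71.101:
  /11 220.224.0.0: no
  /15 180.72.0.0: no
  /20 172.99.48.0: no
  /0 0.0.0.0: MATCH
Selected: next-hop 123.22.8.138 via eth0 (matched /0)


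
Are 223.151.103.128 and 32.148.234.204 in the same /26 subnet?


Mask: 255.255.255.192
223.151.103.128 AND mask = 223.151.103.128
32.148.234.204 AND mask = 32.148.234.192
No, different subnets (223.151.103.128 vs 32.148.234.192)


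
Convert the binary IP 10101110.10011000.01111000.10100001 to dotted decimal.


10101110 = 174
10011000 = 152
01111000 = 120
10100001 = 161
IP: 174.152.120.161


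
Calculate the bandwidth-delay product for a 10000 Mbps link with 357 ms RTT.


BDP = bandwidth * RTT
= 10000 Mbps * 357 ms
= 10000 * 1e6 * 357 / 1000 bits
= 3570000000 bits
= 446250000 bytes
= 435791.0156 KB
BDP = 3570000000 bits (446250000 bytes)


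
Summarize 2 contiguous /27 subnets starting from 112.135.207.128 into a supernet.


Original prefix: /27
Number of subnets: 2 = 2^1
New prefix = 27 - 1 = 26
Supernet: 112.135.207.128/26


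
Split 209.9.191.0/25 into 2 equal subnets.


New prefix = 25 + 1 = 26
Each subnet has 64 addresses
  209.9.191.0/26
  209.9.191.64/26
Subnets: 209.9.191.0/26, 209.9.191.64/26


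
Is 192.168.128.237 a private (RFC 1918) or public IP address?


RFC 1918 private ranges:
  10.0.0.0/8 (10.0.0.0 - 10.255.255.255)
  172.16.0.0/12 (172.16.0.0 - 172.31.255.255)
  192.168.0.0/16 (192.168.0.0 - 192.168.255.255)
Private (in 192.168.0.0/16)


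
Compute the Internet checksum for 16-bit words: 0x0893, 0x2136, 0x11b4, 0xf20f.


Sum all words (with carry folding):
+ 0x0893 = 0x0893
+ 0x2136 = 0x29c9
+ 0x11b4 = 0x3b7d
+ 0xf20f = 0x2d8d
One's complement: ~0x2d8d
Checksum = 0xd272


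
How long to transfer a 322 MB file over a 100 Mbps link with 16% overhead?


Effective throughput = 100 * (1 - 16/100) = 84 Mbps
File size in Mb = 322 * 8 = 2576 Mb
Time = 2576 / 84
Time = 30.6667 seconds


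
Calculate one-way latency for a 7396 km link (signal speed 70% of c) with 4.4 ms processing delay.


Speed = 0.7 * 3e5 km/s = 210000 km/s
Propagation delay = 7396 / 210000 = 0.0352 s = 35.219 ms
Processing delay = 4.4 ms
Total one-way latency = 39.619 ms


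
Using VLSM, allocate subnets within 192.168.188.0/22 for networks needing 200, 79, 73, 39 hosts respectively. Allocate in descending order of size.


200 hosts -> /24 (254 usable): 192.168.188.0/24
79 hosts -> /25 (126 usable): 192.168.189.0/25
73 hosts -> /25 (126 usable): 192.168.189.128/25
39 hosts -> /26 (62 usable): 192.168.190.0/26
Allocation: 192.168.188.0/24 (200 hosts, 254 usable); 192.168.189.0/25 (79 hosts, 126 usable); 192.168.189.128/25 (73 hosts, 126 usable); 192.168.190.0/26 (39 hosts, 62 usable)


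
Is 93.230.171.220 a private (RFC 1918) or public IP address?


RFC 1918 private ranges:
  10.0.0.0/8 (10.0.0.0 - 10.255.255.255)
  172.16.0.0/12 (172.16.0.0 - 172.31.255.255)
  192.168.0.0/16 (192.168.0.0 - 192.168.255.255)
Public (not in any RFC 1918 range)


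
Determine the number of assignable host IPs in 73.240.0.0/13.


Host bits = 32 - 13 = 19
Total addresses = 2^19 = 524288
Usable = total - 2 (network and broadcast)
Usable hosts: 524286


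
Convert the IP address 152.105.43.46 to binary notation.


152 = 10011000
105 = 01101001
43 = 00101011
46 = 00101110
Binary: 10011000.01101001.00101011.00101110


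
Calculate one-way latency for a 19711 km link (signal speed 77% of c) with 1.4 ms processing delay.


Speed = 0.77 * 3e5 km/s = 231000 km/s
Propagation delay = 19711 / 231000 = 0.0853 s = 85.329 ms
Processing delay = 1.4 ms
Total one-way latency = 86.729 ms


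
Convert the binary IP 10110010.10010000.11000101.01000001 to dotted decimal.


10110010 = 178
10010000 = 144
11000101 = 197
01000001 = 65
IP: 178.144.197.65


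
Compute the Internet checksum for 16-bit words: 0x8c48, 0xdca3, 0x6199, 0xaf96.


Sum all words (with carry folding):
+ 0x8c48 = 0x8c48
+ 0xdca3 = 0x68ec
+ 0x6199 = 0xca85
+ 0xaf96 = 0x7a1c
One's complement: ~0x7a1c
Checksum = 0x85e3


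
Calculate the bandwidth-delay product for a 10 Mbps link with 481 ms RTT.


BDP = bandwidth * RTT
= 10 Mbps * 481 ms
= 10 * 1e6 * 481 / 1000 bits
= 4810000 bits
= 601250 bytes
= 587.1582 KB
BDP = 4810000 bits (601250 bytes)


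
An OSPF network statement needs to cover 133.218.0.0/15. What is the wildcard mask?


Subnet mask: 255.254.0.0
Wildcard = 255.255.255.255 - subnet mask
255 - 255 = 0
255 - 254 = 1
255 - 0 = 255
255 - 0 = 255
Wildcard: 0.1.255.255


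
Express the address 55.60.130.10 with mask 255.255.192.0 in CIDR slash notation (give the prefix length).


Binary: 11111111.11111111.11000000.00000000
Count leading 1s
Prefix: /18


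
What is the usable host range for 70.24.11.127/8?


Network: 70.0.0.0
Broadcast: 70.255.255.255
First usable = network + 1
Last usable = broadcast - 1
Range: 70.0.0.1 to 70.255.255.254


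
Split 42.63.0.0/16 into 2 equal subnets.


New prefix = 16 + 1 = 17
Each subnet has 32768 addresses
  42.63.0.0/17
  42.63.128.0/17
Subnets: 42.63.0.0/17, 42.63.128.0/17


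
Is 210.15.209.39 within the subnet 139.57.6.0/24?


Subnet network: 139.57.6.0
Test IP AND mask: 210.15.209.0
No, 210.15.209.39 is not in 139.57.6.0/24


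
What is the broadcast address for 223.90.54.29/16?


Network: 223.90.0.0/16
Host bits = 16
Set all host bits to 1:
Broadcast: 223.90.255.255


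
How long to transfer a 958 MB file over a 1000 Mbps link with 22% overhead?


Effective throughput = 1000 * (1 - 22/100) = 780 Mbps
File size in Mb = 958 * 8 = 7664 Mb
Time = 7664 / 780
Time = 9.8256 seconds


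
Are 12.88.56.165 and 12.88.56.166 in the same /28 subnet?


Mask: 255.255.255.240
12.88.56.165 AND mask = 12.88.56.160
12.88.56.166 AND mask = 12.88.56.160
Yes, same subnet (12.88.56.160)


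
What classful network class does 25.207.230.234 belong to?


First octet: 25
Binary: 00011001
0xxxxxxx -> Class A (1-126)
Class A, default mask 255.0.0.0 (/8)


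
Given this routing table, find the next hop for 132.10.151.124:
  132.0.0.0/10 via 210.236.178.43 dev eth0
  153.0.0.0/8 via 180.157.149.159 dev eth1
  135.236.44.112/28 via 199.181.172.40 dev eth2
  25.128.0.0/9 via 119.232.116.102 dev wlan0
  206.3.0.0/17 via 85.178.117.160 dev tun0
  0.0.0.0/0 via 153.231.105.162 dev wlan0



Longest prefix match for 132.10.151.124:
  /10 132.0.0.0: MATCH
  /8 153.0.0.0: no
  /28 135.236.44.112: no
  /9 25.128.0.0: no
  /17 206.3.0.0: no
  /0 0.0.0.0: MATCH
Selected: next-hop 210.236.178.43 via eth0 (matched /10)


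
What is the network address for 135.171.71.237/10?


IP:   10000111.10101011.01000111.11101101
Mask: 11111111.11000000.00000000.00000000
AND operation:
Net:  10000111.10000000.00000000.00000000
Network: 135.128.0.0/10


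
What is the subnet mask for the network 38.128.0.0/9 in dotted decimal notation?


/9 means 9 network bits, 23 host bits
Binary: 11111111100000000000000000000000
Mask: 255.128.0.0


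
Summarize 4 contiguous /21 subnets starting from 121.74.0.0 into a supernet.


Original prefix: /21
Number of subnets: 4 = 2^2
New prefix = 21 - 2 = 19
Supernet: 121.74.0.0/19


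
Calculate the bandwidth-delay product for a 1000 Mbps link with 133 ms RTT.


BDP = bandwidth * RTT
= 1000 Mbps * 133 ms
= 1000 * 1e6 * 133 / 1000 bits
= 133000000 bits
= 16625000 bytes
= 16235.3516 KB
BDP = 133000000 bits (16625000 bytes)


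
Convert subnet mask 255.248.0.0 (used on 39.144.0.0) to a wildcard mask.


Subnet mask: 255.248.0.0
Wildcard = 255.255.255.255 - subnet mask
255 - 255 = 0
255 - 248 = 7
255 - 0 = 255
255 - 0 = 255
Wildcard: 0.7.255.255


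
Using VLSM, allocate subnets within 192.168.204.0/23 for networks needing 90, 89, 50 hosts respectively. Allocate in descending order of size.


90 hosts -> /25 (126 usable): 192.168.204.0/25
89 hosts -> /25 (126 usable): 192.168.204.128/25
50 hosts -> /26 (62 usable): 192.168.205.0/26
Allocation: 192.168.204.0/25 (90 hosts, 126 usable); 192.168.204.128/25 (89 hosts, 126 usable); 192.168.205.0/26 (50 hosts, 62 usable)


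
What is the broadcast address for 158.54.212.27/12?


Network: 158.48.0.0/12
Host bits = 20
Set all host bits to 1:
Broadcast: 158.63.255.255


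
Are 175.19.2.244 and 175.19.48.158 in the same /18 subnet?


Mask: 255.255.192.0
175.19.2.244 AND mask = 175.19.0.0
175.19.48.158 AND mask = 175.19.0.0
Yes, same subnet (175.19.0.0)


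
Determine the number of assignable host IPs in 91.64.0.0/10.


Host bits = 32 - 10 = 22
Total addresses = 2^22 = 4194304
Usable = total - 2 (network and broadcast)
Usable hosts: 4194302


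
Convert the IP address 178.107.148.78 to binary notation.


178 = 10110010
107 = 01101011
148 = 10010100
78 = 01001110
Binary: 10110010.01101011.10010100.01001110


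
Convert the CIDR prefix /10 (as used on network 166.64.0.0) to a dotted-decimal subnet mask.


/10 means 10 network bits, 22 host bits
Binary: 11111111110000000000000000000000
Mask: 255.192.0.0


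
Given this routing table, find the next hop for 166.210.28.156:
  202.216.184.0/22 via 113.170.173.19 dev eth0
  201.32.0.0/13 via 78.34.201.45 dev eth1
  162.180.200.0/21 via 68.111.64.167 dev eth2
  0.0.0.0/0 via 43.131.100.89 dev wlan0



Longest prefix match for 166.210.28.156:
  /22 202.216.184.0: no
  /13 201.32.0.0: no
  /21 162.180.200.0: no
  /0 0.0.0.0: MATCH
Selected: next-hop 43.131.100.89 via wlan0 (matched /0)


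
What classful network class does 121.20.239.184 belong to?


First octet: 121
Binary: 01111001
0xxxxxxx -> Class A (1-126)
Class A, default mask 255.0.0.0 (/8)


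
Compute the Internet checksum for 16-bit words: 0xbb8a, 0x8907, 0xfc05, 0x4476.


Sum all words (with carry folding):
+ 0xbb8a = 0xbb8a
+ 0x8907 = 0x4492
+ 0xfc05 = 0x4098
+ 0x4476 = 0x850e
One's complement: ~0x850e
Checksum = 0x7af1


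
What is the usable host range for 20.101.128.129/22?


Network: 20.101.128.0
Broadcast: 20.101.131.255
First usable = network + 1
Last usable = broadcast - 1
Range: 20.101.128.1 to 20.101.131.254


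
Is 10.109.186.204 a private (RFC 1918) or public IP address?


RFC 1918 private ranges:
  10.0.0.0/8 (10.0.0.0 - 10.255.255.255)
  172.16.0.0/12 (172.16.0.0 - 172.31.255.255)
  192.168.0.0/16 (192.168.0.0 - 192.168.255.255)
Private (in 10.0.0.0/8)


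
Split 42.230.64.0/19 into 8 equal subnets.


New prefix = 19 + 3 = 22
Each subnet has 1024 addresses
  42.230.64.0/22
  42.230.68.0/22
  42.230.72.0/22
  42.230.76.0/22
  42.230.80.0/22
  42.230.84.0/22
  42.230.88.0/22
  42.230.92.0/22
Subnets: 42.230.64.0/22, 42.230.68.0/22, 42.230.72.0/22, 42.230.76.0/22, 42.230.80.0/22, 42.230.84.0/22, 42.230.88.0/22, 42.230.92.0/22


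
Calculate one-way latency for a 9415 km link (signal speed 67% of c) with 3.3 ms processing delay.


Speed = 0.67 * 3e5 km/s = 201000 km/s
Propagation delay = 9415 / 201000 = 0.0468 s = 46.8408 ms
Processing delay = 3.3 ms
Total one-way latency = 50.1408 ms


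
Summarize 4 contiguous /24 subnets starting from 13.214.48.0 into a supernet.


Original prefix: /24
Number of subnets: 4 = 2^2
New prefix = 24 - 2 = 22
Supernet: 13.214.48.0/22


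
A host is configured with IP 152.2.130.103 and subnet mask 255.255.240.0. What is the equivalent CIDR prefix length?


Binary: 11111111.11111111.11110000.00000000
Count leading 1s
Prefix: /20


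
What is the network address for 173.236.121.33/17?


IP:   10101101.11101100.01111001.00100001
Mask: 11111111.11111111.10000000.00000000
AND operation:
Net:  10101101.11101100.00000000.00000000
Network: 173.236.0.0/17


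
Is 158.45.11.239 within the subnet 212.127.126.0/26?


Subnet network: 212.127.126.0
Test IP AND mask: 158.45.11.192
No, 158.45.11.239 is not in 212.127.126.0/26


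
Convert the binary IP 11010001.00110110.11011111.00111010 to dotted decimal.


11010001 = 209
00110110 = 54
11011111 = 223
00111010 = 58
IP: 209.54.223.58


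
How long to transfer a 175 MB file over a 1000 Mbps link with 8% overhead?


Effective throughput = 1000 * (1 - 8/100) = 920 Mbps
File size in Mb = 175 * 8 = 1400 Mb
Time = 1400 / 920
Time = 1.5217 seconds


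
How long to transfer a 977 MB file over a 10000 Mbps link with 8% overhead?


Effective throughput = 10000 * (1 - 8/100) = 9200 Mbps
File size in Mb = 977 * 8 = 7816 Mb
Time = 7816 / 9200
Time = 0.8496 seconds


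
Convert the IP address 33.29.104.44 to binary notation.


33 = 00100001
29 = 00011101
104 = 01101000
44 = 00101100
Binary: 00100001.00011101.01101000.00101100


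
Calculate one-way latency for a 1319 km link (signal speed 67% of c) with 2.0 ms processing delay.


Speed = 0.67 * 3e5 km/s = 201000 km/s
Propagation delay = 1319 / 201000 = 0.0066 s = 6.5622 ms
Processing delay = 2.0 ms
Total one-way latency = 8.5622 ms


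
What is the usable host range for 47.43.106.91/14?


Network: 47.40.0.0
Broadcast: 47.43.255.255
First usable = network + 1
Last usable = broadcast - 1
Range: 47.40.0.1 to 47.43.255.254


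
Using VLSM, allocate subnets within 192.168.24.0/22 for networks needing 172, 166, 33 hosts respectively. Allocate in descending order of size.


172 hosts -> /24 (254 usable): 192.168.24.0/24
166 hosts -> /24 (254 usable): 192.168.25.0/24
33 hosts -> /26 (62 usable): 192.168.26.0/26
Allocation: 192.168.24.0/24 (172 hosts, 254 usable); 192.168.25.0/24 (166 hosts, 254 usable); 192.168.26.0/26 (33 hosts, 62 usable)


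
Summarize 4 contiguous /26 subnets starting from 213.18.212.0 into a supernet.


Original prefix: /26
Number of subnets: 4 = 2^2
New prefix = 26 - 2 = 24
Supernet: 213.18.212.0/24


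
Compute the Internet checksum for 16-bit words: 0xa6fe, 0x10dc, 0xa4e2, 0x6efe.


Sum all words (with carry folding):
+ 0xa6fe = 0xa6fe
+ 0x10dc = 0xb7da
+ 0xa4e2 = 0x5cbd
+ 0x6efe = 0xcbbb
One's complement: ~0xcbbb
Checksum = 0x3444


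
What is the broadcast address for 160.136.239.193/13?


Network: 160.136.0.0/13
Host bits = 19
Set all host bits to 1:
Broadcast: 160.143.255.255


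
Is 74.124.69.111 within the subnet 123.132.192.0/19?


Subnet network: 123.132.192.0
Test IP AND mask: 74.124.64.0
No, 74.124.69.111 is not in 123.132.192.0/19


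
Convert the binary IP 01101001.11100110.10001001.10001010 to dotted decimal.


01101001 = 105
11100110 = 230
10001001 = 137
10001010 = 138
IP: 105.230.137.138


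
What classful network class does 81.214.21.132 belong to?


First octet: 81
Binary: 01010001
0xxxxxxx -> Class A (1-126)
Class A, default mask 255.0.0.0 (/8)


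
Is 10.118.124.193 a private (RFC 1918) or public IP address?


RFC 1918 private ranges:
  10.0.0.0/8 (10.0.0.0 - 10.255.255.255)
  172.16.0.0/12 (172.16.0.0 - 172.31.255.255)
  192.168.0.0/16 (192.168.0.0 - 192.168.255.255)
Private (in 10.0.0.0/8)


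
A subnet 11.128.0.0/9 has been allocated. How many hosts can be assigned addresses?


Host bits = 32 - 9 = 23
Total addresses = 2^23 = 8388608
Usable = total - 2 (network and broadcast)
Usable hosts: 8388606


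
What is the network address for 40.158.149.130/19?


IP:   00101000.10011110.10010101.10000010
Mask: 11111111.11111111.11100000.00000000
AND operation:
Net:  00101000.10011110.10000000.00000000
Network: 40.158.128.0/19


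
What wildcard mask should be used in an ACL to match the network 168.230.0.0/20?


Subnet mask: 255.255.240.0
Wildcard = 255.255.255.255 - subnet mask
255 - 255 = 0
255 - 255 = 0
255 - 240 = 15
255 - 0 = 255
Wildcard: 0.0.15.255


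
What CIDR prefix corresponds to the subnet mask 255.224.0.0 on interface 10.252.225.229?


Binary: 11111111.11100000.00000000.00000000
Count leading 1s
Prefix: /11


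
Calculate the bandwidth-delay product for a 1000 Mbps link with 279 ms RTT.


BDP = bandwidth * RTT
= 1000 Mbps * 279 ms
= 1000 * 1e6 * 279 / 1000 bits
= 279000000 bits
= 34875000 bytes
= 34057.6172 KB
BDP = 279000000 bits (34875000 bytes)


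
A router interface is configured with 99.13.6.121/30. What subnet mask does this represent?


/30 means 30 network bits, 2 host bits
Binary: 11111111111111111111111111111100
Mask: 255.255.255.252


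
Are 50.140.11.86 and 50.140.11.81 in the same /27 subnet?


Mask: 255.255.255.224
50.140.11.86 AND mask = 50.140.11.64
50.140.11.81 AND mask = 50.140.11.64
Yes, same subnet (50.140.11.64)


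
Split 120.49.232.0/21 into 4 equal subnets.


New prefix = 21 + 2 = 23
Each subnet has 512 addresses
  120.49.232.0/23
  120.49.234.0/23
  120.49.236.0/23
  120.49.238.0/23
Subnets: 120.49.232.0/23, 120.49.234.0/23, 120.49.236.0/23, 120.49.238.0/23


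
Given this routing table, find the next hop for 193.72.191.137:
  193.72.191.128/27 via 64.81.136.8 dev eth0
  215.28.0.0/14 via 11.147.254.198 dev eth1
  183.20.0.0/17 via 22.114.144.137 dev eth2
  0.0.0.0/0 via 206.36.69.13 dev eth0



Longest prefix match for 193.72.191.137:
  /27 193.72.191.128: MATCH
  /14 215.28.0.0: no
  /17 183.20.0.0: no
  /0 0.0.0.0: MATCH
Selected: next-hop 64.81.136.8 via eth0 (matched /27)


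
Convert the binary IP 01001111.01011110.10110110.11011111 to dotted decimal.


01001111 = 79
01011110 = 94
10110110 = 182
11011111 = 223
IP: 79.94.182.223


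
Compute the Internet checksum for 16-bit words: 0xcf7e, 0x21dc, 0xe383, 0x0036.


Sum all words (with carry folding):
+ 0xcf7e = 0xcf7e
+ 0x21dc = 0xf15a
+ 0xe383 = 0xd4de
+ 0x0036 = 0xd514
One's complement: ~0xd514
Checksum = 0x2aeb


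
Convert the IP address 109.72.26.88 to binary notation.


109 = 01101101
72 = 01001000
26 = 00011010
88 = 01011000
Binary: 01101101.01001000.00011010.01011000


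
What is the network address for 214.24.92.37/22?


IP:   11010110.00011000.01011100.00100101
Mask: 11111111.11111111.11111100.00000000
AND operation:
Net:  11010110.00011000.01011100.00000000
Network: 214.24.92.0/22


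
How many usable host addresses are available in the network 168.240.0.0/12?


Host bits = 32 - 12 = 20
Total addresses = 2^20 = 1048576
Usable = total - 2 (network and broadcast)
Usable hosts: 1048574


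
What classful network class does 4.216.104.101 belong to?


First octet: 4
Binary: 00000100
0xxxxxxx -> Class A (1-126)
Class A, default mask 255.0.0.0 (/8)


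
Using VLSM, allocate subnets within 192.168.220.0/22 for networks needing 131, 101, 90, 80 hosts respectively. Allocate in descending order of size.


131 hosts -> /24 (254 usable): 192.168.220.0/24
101 hosts -> /25 (126 usable): 192.168.221.0/25
90 hosts -> /25 (126 usable): 192.168.221.128/25
80 hosts -> /25 (126 usable): 192.168.222.0/25
Allocation: 192.168.220.0/24 (131 hosts, 254 usable); 192.168.221.0/25 (101 hosts, 126 usable); 192.168.221.128/25 (90 hosts, 126 usable); 192.168.222.0/25 (80 hosts, 126 usable)


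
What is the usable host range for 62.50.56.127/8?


Network: 62.0.0.0
Broadcast: 62.255.255.255
First usable = network + 1
Last usable = broadcast - 1
Range: 62.0.0.1 to 62.255.255.254


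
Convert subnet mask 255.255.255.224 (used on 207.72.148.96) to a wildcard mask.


Subnet mask: 255.255.255.224
Wildcard = 255.255.255.255 - subnet mask
255 - 255 = 0
255 - 255 = 0
255 - 255 = 0
255 - 224 = 31
Wildcard: 0.0.0.31


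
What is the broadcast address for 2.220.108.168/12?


Network: 2.208.0.0/12
Host bits = 20
Set all host bits to 1:
Broadcast: 2.223.255.255


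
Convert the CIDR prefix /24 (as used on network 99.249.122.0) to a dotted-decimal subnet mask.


/24 means 24 network bits, 8 host bits
Binary: 11111111111111111111111100000000
Mask: 255.255.255.0


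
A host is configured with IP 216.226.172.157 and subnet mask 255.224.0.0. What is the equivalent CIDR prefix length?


Binary: 11111111.11100000.00000000.00000000
Count leading 1s
Prefix: /11


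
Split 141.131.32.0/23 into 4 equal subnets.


New prefix = 23 + 2 = 25
Each subnet has 128 addresses
  141.131.32.0/25
  141.131.32.128/25
  141.131.33.0/25
  141.131.33.128/25
Subnets: 141.131.32.0/25, 141.131.32.128/25, 141.131.33.0/25, 141.131.33.128/25


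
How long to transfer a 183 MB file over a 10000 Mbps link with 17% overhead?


Effective throughput = 10000 * (1 - 17/100) = 8300 Mbps
File size in Mb = 183 * 8 = 1464 Mb
Time = 1464 / 8300
Time = 0.1764 seconds


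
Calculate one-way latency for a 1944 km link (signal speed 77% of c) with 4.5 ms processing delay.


Speed = 0.77 * 3e5 km/s = 231000 km/s
Propagation delay = 1944 / 231000 = 0.0084 s = 8.4156 ms
Processing delay = 4.5 ms
Total one-way latency = 12.9156 ms


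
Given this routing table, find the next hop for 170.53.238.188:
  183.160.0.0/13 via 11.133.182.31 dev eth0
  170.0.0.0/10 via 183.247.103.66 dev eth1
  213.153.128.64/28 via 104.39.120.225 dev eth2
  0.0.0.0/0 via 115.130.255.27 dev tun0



Longest prefix match for 170.53.238.188:
  /13 183.160.0.0: no
  /10 170.0.0.0: MATCH
  /28 213.153.128.64: no
  /0 0.0.0.0: MATCH
Selected: next-hop 183.247.103.66 via eth1 (matched /10)


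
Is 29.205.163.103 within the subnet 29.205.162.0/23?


Subnet network: 29.205.162.0
Test IP AND mask: 29.205.162.0
Yes, 29.205.163.103 is in 29.205.162.0/23


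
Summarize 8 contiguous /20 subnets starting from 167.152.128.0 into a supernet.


Original prefix: /20
Number of subnets: 8 = 2^3
New prefix = 20 - 3 = 17
Supernet: 167.152.128.0/17


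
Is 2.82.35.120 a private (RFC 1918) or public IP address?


RFC 1918 private ranges:
  10.0.0.0/8 (10.0.0.0 - 10.255.255.255)
  172.16.0.0/12 (172.16.0.0 - 172.31.255.255)
  192.168.0.0/16 (192.168.0.0 - 192.168.255.255)
Public (not in any RFC 1918 range)


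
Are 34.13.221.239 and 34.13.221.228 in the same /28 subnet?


Mask: 255.255.255.240
34.13.221.239 AND mask = 34.13.221.224
34.13.221.228 AND mask = 34.13.221.224
Yes, same subnet (34.13.221.224)


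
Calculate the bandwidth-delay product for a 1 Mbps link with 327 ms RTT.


BDP = bandwidth * RTT
= 1 Mbps * 327 ms
= 1 * 1e6 * 327 / 1000 bits
= 327000 bits
= 40875 bytes
= 39.917 KB
BDP = 327000 bits (40875 bytes)


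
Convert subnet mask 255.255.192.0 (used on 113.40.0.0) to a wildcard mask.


Subnet mask: 255.255.192.0
Wildcard = 255.255.255.255 - subnet mask
255 - 255 = 0
255 - 255 = 0
255 - 192 = 63
255 - 0 = 255
Wildcard: 0.0.63.255


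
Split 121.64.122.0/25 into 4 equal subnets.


New prefix = 25 + 2 = 27
Each subnet has 32 addresses
  121.64.122.0/27
  121.64.122.32/27
  121.64.122.64/27
  121.64.122.96/27
Subnets: 121.64.122.0/27, 121.64.122.32/27, 121.64.122.64/27, 121.64.122.96/27


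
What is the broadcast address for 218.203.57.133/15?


Network: 218.202.0.0/15
Host bits = 17
Set all host bits to 1:
Broadcast: 218.203.255.255


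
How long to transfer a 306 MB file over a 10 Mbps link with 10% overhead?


Effective throughput = 10 * (1 - 10/100) = 9 Mbps
File size in Mb = 306 * 8 = 2448 Mb
Time = 2448 / 9
Time = 272 seconds


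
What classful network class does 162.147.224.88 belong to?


First octet: 162
Binary: 10100010
10xxxxxx -> Class B (128-191)
Class B, default mask 255.255.0.0 (/16)


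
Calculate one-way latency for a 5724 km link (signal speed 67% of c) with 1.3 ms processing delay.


Speed = 0.67 * 3e5 km/s = 201000 km/s
Propagation delay = 5724 / 201000 = 0.0285 s = 28.4776 ms
Processing delay = 1.3 ms
Total one-way latency = 29.7776 ms


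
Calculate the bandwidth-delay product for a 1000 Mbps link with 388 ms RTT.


BDP = bandwidth * RTT
= 1000 Mbps * 388 ms
= 1000 * 1e6 * 388 / 1000 bits
= 388000000 bits
= 48500000 bytes
= 47363.2812 KB
BDP = 388000000 bits (48500000 bytes)


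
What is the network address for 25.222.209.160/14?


IP:   00011001.11011110.11010001.10100000
Mask: 11111111.11111100.00000000.00000000
AND operation:
Net:  00011001.11011100.00000000.00000000
Network: 25.220.0.0/14


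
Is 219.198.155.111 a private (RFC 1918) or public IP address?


RFC 1918 private ranges:
  10.0.0.0/8 (10.0.0.0 - 10.255.255.255)
  172.16.0.0/12 (172.16.0.0 - 172.31.255.255)
  192.168.0.0/16 (192.168.0.0 - 192.168.255.255)
Public (not in any RFC 1918 range)


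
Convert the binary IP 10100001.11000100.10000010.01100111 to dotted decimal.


10100001 = 161
11000100 = 196
10000010 = 130
01100111 = 103
IP: 161.196.130.103


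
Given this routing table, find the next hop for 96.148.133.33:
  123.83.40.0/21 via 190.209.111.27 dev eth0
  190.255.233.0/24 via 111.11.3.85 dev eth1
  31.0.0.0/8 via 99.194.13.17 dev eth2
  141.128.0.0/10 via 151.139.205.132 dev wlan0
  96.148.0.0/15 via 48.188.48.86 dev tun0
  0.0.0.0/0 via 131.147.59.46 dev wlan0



Longest prefix match for 96.148.133.33:
  /21 123.83.40.0: no
  /24 190.255.233.0: no
  /8 31.0.0.0: no
  /10 141.128.0.0: no
  /15 96.148.0.0: MATCH
  /0 0.0.0.0: MATCH
Selected: next-hop 48.188.48.86 via tun0 (matched /15)


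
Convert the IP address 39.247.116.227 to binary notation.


39 = 00100111
247 = 11110111
116 = 01110100
227 = 11100011
Binary: 00100111.11110111.01110100.11100011


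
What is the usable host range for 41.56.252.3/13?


Network: 41.56.0.0
Broadcast: 41.63.255.255
First usable = network + 1
Last usable = broadcast - 1
Range: 41.56.0.1 to 41.63.255.254


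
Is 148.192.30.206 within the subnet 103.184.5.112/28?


Subnet network: 103.184.5.112
Test IP AND mask: 148.192.30.192
No, 148.192.30.206 is not in 103.184.5.112/28


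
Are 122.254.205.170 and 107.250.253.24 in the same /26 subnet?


Mask: 255.255.255.192
122.254.205.170 AND mask = 122.254.205.128
107.250.253.24 AND mask = 107.250.253.0
No, different subnets (122.254.205.128 vs 107.250.253.0)


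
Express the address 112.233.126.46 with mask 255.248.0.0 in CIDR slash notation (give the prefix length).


Binary: 11111111.11111000.00000000.00000000
Count leading 1s
Prefix: /13


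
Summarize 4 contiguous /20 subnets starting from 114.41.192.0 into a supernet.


Original prefix: /20
Number of subnets: 4 = 2^2
New prefix = 20 - 2 = 18
Supernet: 114.41.192.0/18


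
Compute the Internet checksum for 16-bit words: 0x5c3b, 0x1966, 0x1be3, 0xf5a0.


Sum all words (with carry folding):
+ 0x5c3b = 0x5c3b
+ 0x1966 = 0x75a1
+ 0x1be3 = 0x9184
+ 0xf5a0 = 0x8725
One's complement: ~0x8725
Checksum = 0x78da


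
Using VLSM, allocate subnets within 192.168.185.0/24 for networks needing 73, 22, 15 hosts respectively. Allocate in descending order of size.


73 hosts -> /25 (126 usable): 192.168.185.0/25
22 hosts -> /27 (30 usable): 192.168.185.128/27
15 hosts -> /27 (30 usable): 192.168.185.160/27
Allocation: 192.168.185.0/25 (73 hosts, 126 usable); 192.168.185.128/27 (22 hosts, 30 usable); 192.168.185.160/27 (15 hosts, 30 usable)


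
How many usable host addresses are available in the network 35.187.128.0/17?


Host bits = 32 - 17 = 15
Total addresses = 2^15 = 32768
Usable = total - 2 (network and broadcast)
Usable hosts: 32766


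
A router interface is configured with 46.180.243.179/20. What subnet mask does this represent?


/20 means 20 network bits, 12 host bits
Binary: 11111111111111111111000000000000
Mask: 255.255.240.0


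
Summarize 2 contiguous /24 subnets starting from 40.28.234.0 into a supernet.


Original prefix: /24
Number of subnets: 2 = 2^1
New prefix = 24 - 1 = 23
Supernet: 40.28.234.0/23


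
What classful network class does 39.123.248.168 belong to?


First octet: 39
Binary: 00100111
0xxxxxxx -> Class A (1-126)
Class A, default mask 255.0.0.0 (/8)


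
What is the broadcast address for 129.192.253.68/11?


Network: 129.192.0.0/11
Host bits = 21
Set all host bits to 1:
Broadcast: 129.223.255.255


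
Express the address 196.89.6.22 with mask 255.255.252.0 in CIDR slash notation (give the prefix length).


Binary: 11111111.11111111.11111100.00000000
Count leading 1s
Prefix: /22


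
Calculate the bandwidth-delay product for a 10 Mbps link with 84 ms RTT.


BDP = bandwidth * RTT
= 10 Mbps * 84 ms
= 10 * 1e6 * 84 / 1000 bits
= 840000 bits
= 105000 bytes
= 102.5391 KB
BDP = 840000 bits (105000 bytes)


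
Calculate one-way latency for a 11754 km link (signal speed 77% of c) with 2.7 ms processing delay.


Speed = 0.77 * 3e5 km/s = 231000 km/s
Propagation delay = 11754 / 231000 = 0.0509 s = 50.8831 ms
Processing delay = 2.7 ms
Total one-way latency = 53.5831 ms


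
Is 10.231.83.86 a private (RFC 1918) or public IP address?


RFC 1918 private ranges:
  10.0.0.0/8 (10.0.0.0 - 10.255.255.255)
  172.16.0.0/12 (172.16.0.0 - 172.31.255.255)
  192.168.0.0/16 (192.168.0.0 - 192.168.255.255)
Private (in 10.0.0.0/8)


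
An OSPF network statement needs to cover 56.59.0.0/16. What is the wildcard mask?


Subnet mask: 255.255.0.0
Wildcard = 255.255.255.255 - subnet mask
255 - 255 = 0
255 - 255 = 0
255 - 0 = 255
255 - 0 = 255
Wildcard: 0.0.255.255


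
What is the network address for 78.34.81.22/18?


IP:   01001110.00100010.01010001.00010110
Mask: 11111111.11111111.11000000.00000000
AND operation:
Net:  01001110.00100010.01000000.00000000
Network: 78.34.64.0/18


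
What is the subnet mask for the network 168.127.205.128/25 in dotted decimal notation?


/25 means 25 network bits, 7 host bits
Binary: 11111111111111111111111110000000
Mask: 255.255.255.128


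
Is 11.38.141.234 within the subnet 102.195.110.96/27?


Subnet network: 102.195.110.96
Test IP AND mask: 11.38.141.224
No, 11.38.141.234 is not in 102.195.110.96/27


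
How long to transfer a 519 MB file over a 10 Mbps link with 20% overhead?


Effective throughput = 10 * (1 - 20/100) = 8 Mbps
File size in Mb = 519 * 8 = 4152 Mb
Time = 4152 / 8
Time = 519 seconds


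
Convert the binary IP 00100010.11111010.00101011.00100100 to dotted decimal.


00100010 = 34
11111010 = 250
00101011 = 43
00100100 = 36
IP: 34.250.43.36


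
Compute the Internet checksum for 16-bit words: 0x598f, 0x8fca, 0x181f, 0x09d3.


Sum all words (with carry folding):
+ 0x598f = 0x598f
+ 0x8fca = 0xe959
+ 0x181f = 0x0179
+ 0x09d3 = 0x0b4c
One's complement: ~0x0b4c
Checksum = 0xf4b3


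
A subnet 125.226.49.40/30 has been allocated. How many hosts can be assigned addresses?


Host bits = 32 - 30 = 2
Total addresses = 2^2 = 4
Usable = total - 2 (network and broadcast)
Usable hosts: 2


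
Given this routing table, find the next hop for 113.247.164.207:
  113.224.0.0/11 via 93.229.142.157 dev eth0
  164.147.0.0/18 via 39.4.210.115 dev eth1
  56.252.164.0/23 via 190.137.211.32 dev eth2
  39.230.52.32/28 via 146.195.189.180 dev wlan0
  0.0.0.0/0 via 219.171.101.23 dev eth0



Longest prefix match for 113.247.164.207:
  /11 113.224.0.0: MATCH
  /18 164.147.0.0: no
  /23 56.252.164.0: no
  /28 39.230.52.32: no
  /0 0.0.0.0: MATCH
Selected: next-hop 93.229.142.157 via eth0 (matched /11)


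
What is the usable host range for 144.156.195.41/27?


Network: 144.156.195.32
Broadcast: 144.156.195.63
First usable = network + 1
Last usable = broadcast - 1
Range: 144.156.195.33 to 144.156.195.62


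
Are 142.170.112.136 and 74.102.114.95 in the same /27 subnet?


Mask: 255.255.255.224
142.170.112.136 AND mask = 142.170.112.128
74.102.114.95 AND mask = 74.102.114.64
No, different subnets (142.170.112.128 vs 74.102.114.64)


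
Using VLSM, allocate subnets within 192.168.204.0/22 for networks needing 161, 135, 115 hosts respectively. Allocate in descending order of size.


161 hosts -> /24 (254 usable): 192.168.204.0/24
135 hosts -> /24 (254 usable): 192.168.205.0/24
115 hosts -> /25 (126 usable): 192.168.206.0/25
Allocation: 192.168.204.0/24 (161 hosts, 254 usable); 192.168.205.0/24 (135 hosts, 254 usable); 192.168.206.0/25 (115 hosts, 126 usable)


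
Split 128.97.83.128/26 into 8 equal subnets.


New prefix = 26 + 3 = 29
Each subnet has 8 addresses
  128.97.83.128/29
  128.97.83.136/29
  128.97.83.144/29
  128.97.83.152/29
  128.97.83.160/29
  128.97.83.168/29
  128.97.83.176/29
  128.97.83.184/29
Subnets: 128.97.83.128/29, 128.97.83.136/29, 128.97.83.144/29, 128.97.83.152/29, 128.97.83.160/29, 128.97.83.168/29, 128.97.83.176/29, 128.97.83.184/29


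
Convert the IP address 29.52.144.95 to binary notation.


29 = 00011101
52 = 00110100
144 = 10010000
95 = 01011111
Binary: 00011101.00110100.10010000.01011111


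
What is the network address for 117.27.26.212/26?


IP:   01110101.00011011.00011010.11010100
Mask: 11111111.11111111.11111111.11000000
AND operation:
Net:  01110101.00011011.00011010.11000000
Network: 117.27.26.192/26


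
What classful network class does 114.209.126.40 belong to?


First octet: 114
Binary: 01110010
0xxxxxxx -> Class A (1-126)
Class A, default mask 255.0.0.0 (/8)


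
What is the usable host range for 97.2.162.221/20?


Network: 97.2.160.0
Broadcast: 97.2.175.255
First usable = network + 1
Last usable = broadcast - 1
Range: 97.2.160.1 to 97.2.175.254


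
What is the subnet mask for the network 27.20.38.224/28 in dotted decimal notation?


/28 means 28 network bits, 4 host bits
Binary: 11111111111111111111111111110000
Mask: 255.255.255.240
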